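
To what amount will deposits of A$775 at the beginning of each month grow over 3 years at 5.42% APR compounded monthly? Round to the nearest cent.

A$30,358.98

Periodic rate i = 0.0542/12 = 0.00451667; n = 3 × 12 = 36 periods.
Accumulation factor s(36|0.00451667) × (1+i) = 39.172881; FV = 775 × 39.172881 = 30,358.9832
(Beginning-of-period payments → annuity-due factor ×(1+i).)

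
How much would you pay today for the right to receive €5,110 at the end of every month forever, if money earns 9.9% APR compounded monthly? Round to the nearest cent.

€619,393.94

Periodic rate i = 0.099/12 = 0.00825.
PV = PMT / i = 5110 / 0.00825 = 619,393.9394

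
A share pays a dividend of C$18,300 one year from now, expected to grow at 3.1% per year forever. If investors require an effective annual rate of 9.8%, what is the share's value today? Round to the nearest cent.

PV = D₁/(r − g) = 18300/(0.098 − 0.031) = 273,134.3284

C$273,134.33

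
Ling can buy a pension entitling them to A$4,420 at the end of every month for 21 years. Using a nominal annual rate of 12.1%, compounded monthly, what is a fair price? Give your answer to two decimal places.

i = 0.121/12 = 0.0100833 per month; n = 21·12 = 252.
Annuity factor a(252|0.0100833) = 91.259843; PV = 4420 × 91.259843 = 403,368.5061

A$403,368.51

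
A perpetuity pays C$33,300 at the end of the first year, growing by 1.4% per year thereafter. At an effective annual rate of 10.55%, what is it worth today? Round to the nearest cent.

C$363,934.43

PV = PMT / (i − g) = 33300 / (0.1055 − 0.014) = 33300 / 0.091500 = 363,934.4262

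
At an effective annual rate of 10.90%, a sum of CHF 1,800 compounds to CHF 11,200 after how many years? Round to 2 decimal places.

n = ln(11200/1800) / ln(1+0.109) = ln(6.22222) / 0.103459 = 17.6701 years

17.67 years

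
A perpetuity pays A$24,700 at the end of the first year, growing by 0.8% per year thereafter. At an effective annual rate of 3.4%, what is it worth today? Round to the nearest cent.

PV = D₁/(r − g) = 24700/(0.034 − 0.008) = 950,000.0000

A$950,000.00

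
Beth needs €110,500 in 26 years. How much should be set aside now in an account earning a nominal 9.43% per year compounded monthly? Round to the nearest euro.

i = 0.0943/12 = 0.00785833 per month; n = 26·12 = 312.
PV = FV·(1+i)^(−n) = 110,500 × 0.086968 = 9,609.9486

€9,610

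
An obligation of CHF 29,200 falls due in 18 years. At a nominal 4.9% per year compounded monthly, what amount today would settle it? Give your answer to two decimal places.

Periodic rate i = 0.049/12 = 0.00408333; n = 18 × 12 = 216 periods.
PV = FV·(1+i)^(−n) = 29,200 × 0.414698 = 12,109.1888

CHF 12,109.19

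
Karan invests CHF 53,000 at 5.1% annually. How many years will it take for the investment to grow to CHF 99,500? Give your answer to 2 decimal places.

(1+i)^n = 99500/53000 = 1.87736, so n = ln 1.87736 / ln 1.051 = 12.6626 years

12.66 years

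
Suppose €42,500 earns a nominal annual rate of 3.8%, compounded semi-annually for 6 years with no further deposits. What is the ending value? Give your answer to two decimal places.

€53,269.56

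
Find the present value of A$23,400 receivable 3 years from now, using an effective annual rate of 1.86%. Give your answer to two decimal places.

Discount factor = (1+0.0186)^(−3) = 0.946213; PV = 23,400 × 0.946213 = 22,141.3880

A$22,141.39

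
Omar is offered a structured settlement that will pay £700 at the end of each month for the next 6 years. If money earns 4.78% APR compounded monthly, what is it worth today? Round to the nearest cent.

i = 0.0478/12 = 0.00398333 per month; n = 6·12 = 72.
Annuity factor a(72|0.00398333) = 62.487962; PV = 700 × 62.487962 = 43,741.5734

£43,741.57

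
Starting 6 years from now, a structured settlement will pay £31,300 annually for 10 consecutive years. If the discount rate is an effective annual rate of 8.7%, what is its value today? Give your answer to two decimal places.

Value one period before first payment (t=5): 31300 × [1 − (1+0.087)^(−10)] / 0.087 = 31300 × 6.503279 = 203,552.6291
PV₀ = 203,552.6291 / (1+0.087)^5 = 203,552.6291 / 1.517566 = 134,130.9485

£134,130.95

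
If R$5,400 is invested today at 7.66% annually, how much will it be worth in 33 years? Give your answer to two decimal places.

R$61,686.22

5,400 × (1+0.0766)^33 = 5,400 × 11.423374 = 61,686.2189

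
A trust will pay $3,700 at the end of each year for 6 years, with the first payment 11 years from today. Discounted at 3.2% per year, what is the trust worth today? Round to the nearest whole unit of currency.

Value one period before first payment (t=10): 3700 × [1 − (1+0.032)^(−6)] / 0.032 = 3700 × 5.381465 = 19,911.4197
Discount back 10 years: 19,911.4197 × (1+0.032)^(−10) = 19,911.4197 × 0.729799 = 14,531.3262

$14,531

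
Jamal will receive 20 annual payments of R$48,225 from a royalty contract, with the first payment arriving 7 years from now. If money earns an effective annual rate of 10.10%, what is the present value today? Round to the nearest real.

R$228,930

Value one period before first payment (t=6): 48225 × [1 − (1+0.101)^(−20)] / 0.101 = 48225 × 8.455776 = 407,779.7884
PV₀ = 407,779.7884 / (1+0.101)^6 = 407,779.7884 / 1.781246 = 228,929.5119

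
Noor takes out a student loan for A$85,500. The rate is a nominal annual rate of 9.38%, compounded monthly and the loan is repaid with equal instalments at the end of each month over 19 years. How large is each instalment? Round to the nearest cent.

A$804.67

i = 0.0938/12 = 0.00781667 per month; n = 19·12 = 228.
PMT = 85500 / ( [1 − (1+0.00781667)^(−228)] / 0.00781667 ) = 85500 / 106.255320 = 804.6656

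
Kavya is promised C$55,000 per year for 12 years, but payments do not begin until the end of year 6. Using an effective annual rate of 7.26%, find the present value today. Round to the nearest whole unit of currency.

PV at t=5 (ordinary 12-year annuity): 55000 × a(12|0.0726) = 55000 × 7.833784 = 430,858.1372
Discount back 5 years: 430,858.1372 × (1+0.0726)^(−5) = 430,858.1372 × 0.704387 = 303,490.6643

C$303,491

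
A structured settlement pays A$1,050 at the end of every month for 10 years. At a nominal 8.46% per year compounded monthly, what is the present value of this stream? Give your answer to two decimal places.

Periodic rate i = 0.0846/12 = 0.00705; n = 10 × 12 = 120 periods.
PV = PMT · [1 − (1+i)^(−n)] / i = 1050 · 80.793809 = 84,833.4991

A$84,833.50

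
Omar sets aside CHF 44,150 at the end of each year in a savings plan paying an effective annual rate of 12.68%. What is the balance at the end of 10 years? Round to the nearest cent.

FV = PMT · [(1+i)^n − 1] / i = 44150 · 18.136071 = 800,707.5524

CHF 800,707.55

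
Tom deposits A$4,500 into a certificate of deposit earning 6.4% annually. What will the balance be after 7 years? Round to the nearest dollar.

4,500 × (1+0.064)^7 = 4,500 × 1.543801 = 6,947.1057

A$6,947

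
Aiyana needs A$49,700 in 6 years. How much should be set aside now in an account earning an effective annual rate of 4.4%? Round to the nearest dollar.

A$38,384

Discount factor = (1+0.044)^(−6) = 0.772320; PV = 49,700 × 0.772320 = 38,384.2798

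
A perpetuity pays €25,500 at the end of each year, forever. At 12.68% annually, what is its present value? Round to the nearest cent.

€201,104.10

PV = PMT / i = 25500 / 0.1268 = 201,104.1009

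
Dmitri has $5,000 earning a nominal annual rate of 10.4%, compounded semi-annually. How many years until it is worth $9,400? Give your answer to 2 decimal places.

6.23 years

Periodic rate i = 0.104/2 = 0.052.
(1+i)^n = 9400/5000 = 1.88000, so n = ln 1.88000 / ln 1.052 = 12.4528 half-years
= 12.4528/2 years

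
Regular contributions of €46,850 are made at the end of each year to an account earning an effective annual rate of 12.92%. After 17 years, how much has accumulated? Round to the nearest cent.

€2,498,607.92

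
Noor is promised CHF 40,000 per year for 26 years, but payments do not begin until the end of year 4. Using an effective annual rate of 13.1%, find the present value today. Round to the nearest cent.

CHF 202,460.03

Value one period before first payment (t=3): 40000 × [1 − (1+0.131)^(−26)] / 0.131 = 40000 × 7.322630 = 292,905.2132
Discount back 3 years: 292,905.2132 × (1+0.131)^(−3) = 292,905.2132 × 0.691213 = 202,460.0252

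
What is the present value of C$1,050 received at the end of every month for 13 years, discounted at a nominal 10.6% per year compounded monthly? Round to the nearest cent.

Periodic rate i = 0.106/12 = 0.00883333; n = 13 × 12 = 156 periods.
PV = 1050 × [1 − (1+0.00883333)^(−156)] / 0.00883333 = 1050 × 84.496746 = 88,721.5834

C$88,721.58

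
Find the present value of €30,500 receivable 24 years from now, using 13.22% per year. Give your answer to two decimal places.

€1,549.33

PV = 30,500 / (1 + 0.1322)^24 = 30,500 / 19.685915 = 1,549.3311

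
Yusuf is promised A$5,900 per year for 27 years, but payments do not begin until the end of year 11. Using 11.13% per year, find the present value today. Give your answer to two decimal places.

A$17,383.94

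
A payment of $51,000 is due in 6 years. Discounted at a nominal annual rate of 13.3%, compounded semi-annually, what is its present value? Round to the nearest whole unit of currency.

$23,553

Periodic rate i = 0.133/2 = 0.0665; n = 6 × 2 = 12 periods.
PV = FV·(1+i)^(−n) = 51,000 × 0.461817 = 23,552.6544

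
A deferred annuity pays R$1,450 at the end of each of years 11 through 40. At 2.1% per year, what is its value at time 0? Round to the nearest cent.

Value one period before first payment (t=10): 1450 × [1 − (1+0.021)^(−30)] / 0.021 = 1450 × 22.091538 = 32,032.7306
Discount back 10 years: 32,032.7306 × (1+0.021)^(−10) = 32,032.7306 × 0.812349 = 26,021.7524

R$26,021.75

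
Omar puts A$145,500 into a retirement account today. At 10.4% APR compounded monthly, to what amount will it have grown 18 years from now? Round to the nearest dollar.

A$938,338

Periodic rate i = 0.104/12 = 0.00866667; n = 18 × 12 = 216 periods.
FV = 145,500 × (1 + 0.00866667)^216 = 938,338.4017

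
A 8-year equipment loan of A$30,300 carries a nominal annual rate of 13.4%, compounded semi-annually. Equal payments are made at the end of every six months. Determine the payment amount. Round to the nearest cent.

i = 0.134/2 = 0.067 per half-year; n = 8·2 = 16.
Annuity-PV factor = 9.637336; PMT = 30300 / 9.637336 = 3,144.0223

A$3,144.02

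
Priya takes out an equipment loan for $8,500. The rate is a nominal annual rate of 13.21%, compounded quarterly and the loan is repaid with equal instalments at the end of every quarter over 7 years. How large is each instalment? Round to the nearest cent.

Periodic rate i = 0.1321/4 = 0.033025; n = 7 × 4 = 28 periods.
PMT = 8500 / ( [1 − (1+0.033025)^(−28)] / 0.033025 ) = 8500 / 18.088682 = 469.9071

$469.91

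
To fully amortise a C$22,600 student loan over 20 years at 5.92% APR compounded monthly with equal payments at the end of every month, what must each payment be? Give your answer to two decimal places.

C$160.87

Periodic rate i = 0.0592/12 = 0.00493333; n = 20 × 12 = 240 periods.
Annuity-PV factor = 140.484267; PMT = 22600 / 140.484267 = 160.8721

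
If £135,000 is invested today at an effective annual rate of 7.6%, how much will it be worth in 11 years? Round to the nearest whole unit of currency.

£302,182

FV = PV·(1+i)^n = 135,000 × 2.238386 = 302,182.1126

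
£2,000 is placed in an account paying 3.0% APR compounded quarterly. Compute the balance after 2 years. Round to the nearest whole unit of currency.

£2,123

i = 0.03/4 = 0.0075 per quarter; n = 2·4 = 8.
FV = 2,000 × (1 + 0.0075)^8 = 2,123.1977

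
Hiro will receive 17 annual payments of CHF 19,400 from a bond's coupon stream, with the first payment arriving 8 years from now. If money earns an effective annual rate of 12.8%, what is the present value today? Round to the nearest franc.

PV at t=7 (ordinary 17-year annuity): 19400 × a(17|0.128) = 19400 × 6.804326 = 132,003.9315
Discount back 7 years: 132,003.9315 × (1+0.128)^(−7) = 132,003.9315 × 0.430364 = 56,809.7880

CHF 56,810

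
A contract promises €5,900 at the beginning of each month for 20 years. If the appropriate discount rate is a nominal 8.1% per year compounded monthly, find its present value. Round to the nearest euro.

€704,878

i = 0.081/12 = 0.00675 per month; n = 20·12 = 240.
Annuity factor a(240|0.00675) × (1+i) = 119.470828; PV = 5900 × 119.470828 = 704,877.8866
(Beginning-of-period payments → annuity-due factor ×(1+i).)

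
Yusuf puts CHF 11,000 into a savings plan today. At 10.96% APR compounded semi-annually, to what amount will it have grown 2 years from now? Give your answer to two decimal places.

CHF 13,616.74

i = 0.1096/2 = 0.0548 per half-year; n = 2·2 = 4.
FV = 11,000 × (1 + 0.0548)^4 = 13,616.7408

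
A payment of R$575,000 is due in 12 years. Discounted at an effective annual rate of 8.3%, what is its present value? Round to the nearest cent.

Discount factor = (1+0.083)^(−12) = 0.384113; PV = 575,000 × 0.384113 = 220,864.7282

R$220,864.73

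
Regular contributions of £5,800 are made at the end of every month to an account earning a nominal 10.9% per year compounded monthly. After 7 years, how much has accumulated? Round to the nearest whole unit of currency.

With 12 periods per year: i = 0.00908333, n = 84.
Accumulation factor s(84|0.00908333) = 125.210210; FV = 5800 × 125.210210 = 726,219.2193

£726,219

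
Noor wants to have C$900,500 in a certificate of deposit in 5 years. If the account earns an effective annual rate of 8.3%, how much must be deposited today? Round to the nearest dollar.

PV = FV·(1+i)^(−n) = 900,500 × 0.671209 = 604,423.6289

C$604,424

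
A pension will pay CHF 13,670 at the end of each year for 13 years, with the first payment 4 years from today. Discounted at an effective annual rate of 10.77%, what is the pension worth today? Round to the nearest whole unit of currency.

Value one period before first payment (t=3): 13670 × [1 − (1+0.1077)^(−13)] / 0.1077 = 13670 × 6.828667 = 93,347.8778
Discount back 3 years: 93,347.8778 × (1+0.1077)^(−3) = 93,347.8778 × 0.735756 = 68,681.2170

CHF 68,681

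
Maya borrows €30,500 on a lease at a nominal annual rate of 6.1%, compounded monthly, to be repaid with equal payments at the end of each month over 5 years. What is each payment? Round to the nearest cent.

€591.07

With 12 periods per year: i = 0.00508333, n = 60.
Annuity-PV factor = 51.601359; PMT = 30500 / 51.601359 = 591.0697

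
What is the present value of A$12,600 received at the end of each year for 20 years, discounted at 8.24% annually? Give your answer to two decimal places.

A$121,530.11

Annuity factor a(20|0.0824) = 9.645247; PV = 12600 × 9.645247 = 121,530.1124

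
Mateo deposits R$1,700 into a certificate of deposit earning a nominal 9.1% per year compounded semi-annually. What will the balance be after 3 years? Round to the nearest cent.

R$2,220.21

Periodic rate i = 0.091/2 = 0.0455; n = 3 × 2 = 6 periods.
FV = PV·(1+i)^n = 1,700 × 1.306003 = 2,220.2053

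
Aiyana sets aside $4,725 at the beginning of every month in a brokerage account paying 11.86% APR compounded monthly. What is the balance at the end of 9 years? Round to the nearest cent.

$913,757.75

i = 0.1186/12 = 0.00988333 per month; n = 9·12 = 108.
FV = 4725 × [(1+0.00988333)^108 − 1] / 0.00988333 × (1+i) = 4725 × 193.387884 = 913,757.7507
Payments are at the start of each period, so multiply by (1+i).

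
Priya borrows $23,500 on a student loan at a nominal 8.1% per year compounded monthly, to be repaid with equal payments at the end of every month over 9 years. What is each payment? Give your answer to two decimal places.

$307.16

With 12 periods per year: i = 0.00675, n = 108.
PMT = 23500 / ( [1 − (1+0.00675)^(−108)] / 0.00675 ) = 23500 / 76.507535 = 307.1593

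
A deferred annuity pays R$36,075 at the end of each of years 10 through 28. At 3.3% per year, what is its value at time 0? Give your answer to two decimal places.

R$375,750.09

PV at t=9 (ordinary 19-year annuity): 36075 × a(19|0.033) = 36075 × 13.950689 = 503,271.0946
PV₀ = 503,271.0946 / (1+0.033)^9 = 503,271.0946 / 1.339377 = 375,750.0903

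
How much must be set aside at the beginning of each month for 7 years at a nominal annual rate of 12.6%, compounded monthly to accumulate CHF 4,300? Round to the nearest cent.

CHF 31.81

Periodic rate i = 0.126/12 = 0.0105; n = 7 × 12 = 84 periods.
PMT = 4300 / ( [(1+0.0105)^84 − 1] / 0.0105 × (1+i) ) = 4300 / 135.180215 = 31.8094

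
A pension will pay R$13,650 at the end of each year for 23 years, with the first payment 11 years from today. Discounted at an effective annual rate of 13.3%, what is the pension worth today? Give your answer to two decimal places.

R$27,776.92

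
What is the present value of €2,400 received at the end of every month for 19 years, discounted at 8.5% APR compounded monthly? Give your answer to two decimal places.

With 12 periods per year: i = 0.00708333, n = 228.
PV = PMT · [1 − (1+i)^(−n)] / i = 2400 · 112.937482 = 271,049.9568

€271,049.96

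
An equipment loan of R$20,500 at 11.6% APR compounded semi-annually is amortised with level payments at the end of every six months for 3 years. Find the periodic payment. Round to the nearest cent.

R$4,142.77

Periodic rate i = 0.116/2 = 0.058; n = 3 × 2 = 6 periods.
Annuity-PV factor = 4.948376; PMT = 20500 / 4.948376 = 4,142.7733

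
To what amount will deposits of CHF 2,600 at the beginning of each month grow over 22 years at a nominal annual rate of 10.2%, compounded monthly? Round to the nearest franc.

CHF 2,573,349

With 12 periods per year: i = 0.0085, n = 264.
FV = PMT · [(1+i)^n − 1] / i × (1+i) = 2600 · 989.749707 = 2,573,349.2370
(Beginning-of-period payments → annuity-due factor ×(1+i).)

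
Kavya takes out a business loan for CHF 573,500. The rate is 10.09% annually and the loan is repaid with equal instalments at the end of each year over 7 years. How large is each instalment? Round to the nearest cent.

CHF 118,149.33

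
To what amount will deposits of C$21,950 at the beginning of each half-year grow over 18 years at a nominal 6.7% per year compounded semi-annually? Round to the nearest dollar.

C$1,540,397

i = 0.067/2 = 0.0335 per half-year; n = 18·2 = 36.
Accumulation factor s(36|0.0335) × (1+i) = 70.177541; FV = 21950 × 70.177541 = 1,540,397.0155
Payments are at the start of each period, so multiply by (1+i).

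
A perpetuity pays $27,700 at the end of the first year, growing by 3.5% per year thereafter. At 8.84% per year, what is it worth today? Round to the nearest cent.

$518,726.59

PV = PMT / (i − g) = 27700 / (0.0884 − 0.035) = 27700 / 0.053400 = 518,726.5918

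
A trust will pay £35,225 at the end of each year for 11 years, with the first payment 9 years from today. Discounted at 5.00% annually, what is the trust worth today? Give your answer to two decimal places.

£198,038.76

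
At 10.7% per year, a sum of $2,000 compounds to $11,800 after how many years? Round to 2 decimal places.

(1+i)^n = 11800/2000 = 5.90000, so n = ln 5.90000 / ln 1.107 = 17.4608 years

17.46 years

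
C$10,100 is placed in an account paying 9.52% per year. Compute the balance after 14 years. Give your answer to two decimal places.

C$36,076.92

10,100 × (1+0.0952)^14 = 10,100 × 3.571972 = 36,076.9210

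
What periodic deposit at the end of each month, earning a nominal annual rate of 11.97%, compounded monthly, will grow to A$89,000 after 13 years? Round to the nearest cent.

Periodic rate i = 0.1197/12 = 0.009975; n = 13 × 12 = 156 periods.
FV-annuity factor = 371.317460; PMT = 89000 / 371.317460 = 239.6871

A$239.69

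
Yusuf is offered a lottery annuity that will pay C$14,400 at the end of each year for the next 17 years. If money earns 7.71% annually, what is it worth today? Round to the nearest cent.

PV = PMT · [1 − (1+i)^(−n)] / i = 14400 · 9.300784 = 133,931.2961

C$133,931.30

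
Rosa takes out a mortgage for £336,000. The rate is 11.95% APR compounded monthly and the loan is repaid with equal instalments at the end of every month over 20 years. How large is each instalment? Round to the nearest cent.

Periodic rate i = 0.1195/12 = 0.00995833; n = 20 × 12 = 240 periods.
PMT = 336000 / ( [1 − (1+0.00995833)^(−240)] / 0.00995833 ) = 336000 / 91.107681 = 3,687.9437

£3,687.94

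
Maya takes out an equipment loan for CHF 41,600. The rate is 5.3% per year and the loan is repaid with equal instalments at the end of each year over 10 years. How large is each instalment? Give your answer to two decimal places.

CHF 5,466.16

PMT = 41600 / ( [1 − (1+0.053)^(−10)] / 0.053 ) = 41600 / 7.610464 = 5,466.1579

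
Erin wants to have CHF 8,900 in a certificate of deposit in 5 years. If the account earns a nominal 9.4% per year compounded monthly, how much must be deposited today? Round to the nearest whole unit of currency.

i = 0.094/12 = 0.00783333 per month; n = 5·12 = 60.
PV = FV·(1+i)^(−n) = 8,900 × 0.626148 = 5,572.7160

CHF 5,573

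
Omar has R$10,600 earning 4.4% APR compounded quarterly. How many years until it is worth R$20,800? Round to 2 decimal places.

15.40 years

Periodic rate i = 0.044/4 = 0.011.
(1+i)^n = 20800/10600 = 1.96226, so n = ln 1.96226 / ln 1.011 = 61.6182 quarters
= 61.6182/4 years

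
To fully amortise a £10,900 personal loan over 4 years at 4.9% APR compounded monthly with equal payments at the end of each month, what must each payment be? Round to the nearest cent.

i = 0.049/12 = 0.00408333 per month; n = 4·12 = 48.
Annuity-PV factor = 43.508486; PMT = 10900 / 43.508486 = 250.5258

£250.53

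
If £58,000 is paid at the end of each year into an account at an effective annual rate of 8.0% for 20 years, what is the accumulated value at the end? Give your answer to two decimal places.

£2,654,193.93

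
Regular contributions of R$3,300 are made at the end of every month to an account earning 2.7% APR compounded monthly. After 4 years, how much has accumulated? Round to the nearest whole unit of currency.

R$167,072

i = 0.027/12 = 0.00225 per month; n = 4·12 = 48.
Accumulation factor s(48|0.00225) = 50.627822; FV = 3300 × 50.627822 = 167,071.8126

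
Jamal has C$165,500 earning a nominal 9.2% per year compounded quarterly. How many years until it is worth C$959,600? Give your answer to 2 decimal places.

19.32 years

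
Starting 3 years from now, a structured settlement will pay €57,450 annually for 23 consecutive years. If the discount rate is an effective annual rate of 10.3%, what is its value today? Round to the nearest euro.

€410,369

PV at t=2 (ordinary 23-year annuity): 57450 × a(23|0.103) = 57450 × 8.690320 = 499,258.8866
PV₀ = 499,258.8866 / (1+0.103)^2 = 499,258.8866 / 1.216609 = 410,369.2202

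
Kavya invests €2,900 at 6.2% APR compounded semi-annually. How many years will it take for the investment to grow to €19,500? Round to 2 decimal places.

Periodic rate i = 0.062/2 = 0.031.
(1+i)^n = 19500/2900 = 6.72414, so n = ln 6.72414 / ln 1.031 = 62.4223 half-years
= 62.4223/2 years

31.21 years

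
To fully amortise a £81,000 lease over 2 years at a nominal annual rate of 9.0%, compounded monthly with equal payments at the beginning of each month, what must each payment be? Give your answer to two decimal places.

i = 0.09/12 = 0.0075 per month; n = 2·12 = 24.
PMT = 81000 / ( [1 − (1+0.0075)^(−24)] / 0.0075 × (1+i) ) = 81000 / 22.053315 = 3,672.9172

£3,672.92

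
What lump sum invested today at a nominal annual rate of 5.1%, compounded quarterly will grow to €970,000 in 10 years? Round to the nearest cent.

Periodic rate i = 0.051/4 = 0.01275; n = 10 × 4 = 40 periods.
PV = 970,000 / (1 + 0.01275)^40 = 970,000 / 1.659931 = 584,361.5872

€584,361.59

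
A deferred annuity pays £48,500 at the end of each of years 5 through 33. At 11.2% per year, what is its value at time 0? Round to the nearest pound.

Value one period before first payment (t=4): 48500 × [1 − (1+0.112)^(−29)] / 0.112 = 48500 × 8.517665 = 413,106.7428
Discount back 4 years: 413,106.7428 × (1+0.112)^(−4) = 413,106.7428 × 0.654005 = 270,173.7400

£270,174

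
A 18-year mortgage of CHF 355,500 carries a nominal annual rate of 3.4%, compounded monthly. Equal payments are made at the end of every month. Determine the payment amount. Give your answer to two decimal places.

With 12 periods per year: i = 0.00283333, n = 216.
Annuity-PV factor = 161.387748; PMT = 355500 / 161.387748 = 2,202.7694

CHF 2,202.77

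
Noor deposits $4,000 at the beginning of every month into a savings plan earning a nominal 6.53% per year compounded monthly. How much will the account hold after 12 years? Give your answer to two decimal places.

$875,570.32

With 12 periods per year: i = 0.00544167, n = 144.
FV = 4000 × [(1+0.00544167)^144 − 1] / 0.00544167 × (1+i) = 4000 × 218.892580 = 875,570.3211
(annuity-due: payments at period start, so ×(1+i).)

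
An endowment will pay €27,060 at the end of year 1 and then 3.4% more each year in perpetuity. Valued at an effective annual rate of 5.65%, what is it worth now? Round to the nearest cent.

€1,202,666.67

PV = D₁/(r − g) = 27060/(0.0565 − 0.034) = 1,202,666.6667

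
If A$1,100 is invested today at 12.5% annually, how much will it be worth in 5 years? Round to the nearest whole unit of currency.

A$1,982

FV = PV·(1+i)^n = 1,100 × 1.802032 = 1,982.2357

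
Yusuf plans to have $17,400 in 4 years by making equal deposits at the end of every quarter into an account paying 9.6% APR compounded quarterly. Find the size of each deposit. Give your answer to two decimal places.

$904.87

Periodic rate i = 0.096/4 = 0.024; n = 4 × 4 = 16 periods.
FV-annuity factor = 19.229235; PMT = 17400 / 19.229235 = 904.8722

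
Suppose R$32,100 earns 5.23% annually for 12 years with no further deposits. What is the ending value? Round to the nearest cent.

R$59,180.67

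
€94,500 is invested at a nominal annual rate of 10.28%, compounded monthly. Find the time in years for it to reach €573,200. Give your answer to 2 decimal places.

17.61 years

Periodic rate i = 0.1028/12 = 0.00856667.
n = ln(573200/94500) / ln(1+0.00856667) = ln(6.06561) / 0.008530 = 211.3243 months
= 211.3243/12 years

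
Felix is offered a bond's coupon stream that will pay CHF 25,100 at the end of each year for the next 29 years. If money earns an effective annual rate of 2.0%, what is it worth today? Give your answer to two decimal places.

CHF 548,294.06

PV = 25100 × [1 − (1+0.02)^(−29)] / 0.02 = 25100 × 21.844385 = 548,294.0550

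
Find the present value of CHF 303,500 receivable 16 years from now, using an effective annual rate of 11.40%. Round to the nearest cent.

PV = FV·(1+i)^(−n) = 303,500 × 0.177761 = 53,950.5209

CHF 53,950.52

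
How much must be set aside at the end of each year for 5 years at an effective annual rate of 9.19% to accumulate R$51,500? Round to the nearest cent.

FV-annuity factor = 6.007408; PMT = 51500 / 6.007408 = 8,572.7486

R$8,572.75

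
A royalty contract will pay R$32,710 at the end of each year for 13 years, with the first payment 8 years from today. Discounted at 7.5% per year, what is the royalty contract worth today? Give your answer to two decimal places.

R$160,209.98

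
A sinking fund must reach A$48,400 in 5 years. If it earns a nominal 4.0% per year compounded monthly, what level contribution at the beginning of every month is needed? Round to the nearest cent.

A$727.60

With 12 periods per year: i = 0.00333333, n = 60.
PMT = 48400 / ( [(1+0.00333333)^60 − 1] / 0.00333333 × (1+i) ) = 48400 / 66.519975 = 727.6010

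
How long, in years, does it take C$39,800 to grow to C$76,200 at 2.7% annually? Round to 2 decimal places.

24.38 years

n = ln(76200/39800) / ln(1+0.027) = ln(1.91457) / 0.026642 = 24.3787 years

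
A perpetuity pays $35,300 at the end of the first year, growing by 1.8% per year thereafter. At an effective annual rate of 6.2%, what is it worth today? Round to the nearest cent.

PV = PMT / (i − g) = 35300 / (0.062 − 0.018) = 35300 / 0.044000 = 802,272.7273

$802,272.73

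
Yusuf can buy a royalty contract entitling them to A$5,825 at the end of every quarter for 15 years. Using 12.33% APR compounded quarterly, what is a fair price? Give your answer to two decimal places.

Periodic rate i = 0.1233/4 = 0.030825; n = 15 × 4 = 60 periods.
PV = 5825 × [1 − (1+0.030825)^(−60)] / 0.030825 = 5825 × 27.193121 = 158,399.9325

A$158,399.93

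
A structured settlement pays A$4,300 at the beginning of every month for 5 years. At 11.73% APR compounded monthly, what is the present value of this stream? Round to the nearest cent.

i = 0.1173/12 = 0.009775 per month; n = 5·12 = 60.
PV = 4300 × [1 − (1+0.009775)^(−60)] / 0.009775 × (1+i) = 4300 × 45.674129 = 196,398.7551
Payments are at the start of each period, so multiply by (1+i).

A$196,398.76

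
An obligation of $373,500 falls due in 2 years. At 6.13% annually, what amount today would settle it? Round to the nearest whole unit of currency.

$331,600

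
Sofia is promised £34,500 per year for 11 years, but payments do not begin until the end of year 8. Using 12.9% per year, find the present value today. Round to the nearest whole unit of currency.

£84,274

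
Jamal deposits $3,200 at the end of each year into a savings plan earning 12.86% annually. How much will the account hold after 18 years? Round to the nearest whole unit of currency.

FV = 3200 × [(1+0.1286)^18 − 1] / 0.1286 = 3200 × 60.848555 = 194,715.3770

$194,715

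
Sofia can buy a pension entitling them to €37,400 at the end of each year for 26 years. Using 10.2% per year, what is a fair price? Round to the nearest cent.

€337,320.60

PV = 37400 × [1 − (1+0.102)^(−26)] / 0.102 = 37400 × 9.019267 = 337,320.5951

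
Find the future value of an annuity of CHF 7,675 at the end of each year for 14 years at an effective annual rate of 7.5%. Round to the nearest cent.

CHF 179,333.44

Accumulation factor s(14|0.075) = 23.365921; FV = 7675 × 23.365921 = 179,333.4410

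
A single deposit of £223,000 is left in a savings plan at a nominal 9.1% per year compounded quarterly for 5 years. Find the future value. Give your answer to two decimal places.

With 4 periods per year: i = 0.02275, n = 20.
223,000 × (1+0.02275)^20 = 223,000 × 1.568158 = 349,699.1901

£349,699.19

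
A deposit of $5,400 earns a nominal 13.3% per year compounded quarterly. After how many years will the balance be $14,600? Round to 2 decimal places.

7.60 years

Periodic rate i = 0.133/4 = 0.03325.
(1+i)^n = 14600/5400 = 2.70370, so n = ln 2.70370 / ln 1.03325 = 30.4081 quarters
= 30.4081/4 years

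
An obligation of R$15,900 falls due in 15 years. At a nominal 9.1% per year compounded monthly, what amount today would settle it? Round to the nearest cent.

R$4,081.52

Periodic rate i = 0.091/12 = 0.00758333; n = 15 × 12 = 180 periods.
Discount factor = (1+0.00758333)^(−180) = 0.256699; PV = 15,900 × 0.256699 = 4,081.5169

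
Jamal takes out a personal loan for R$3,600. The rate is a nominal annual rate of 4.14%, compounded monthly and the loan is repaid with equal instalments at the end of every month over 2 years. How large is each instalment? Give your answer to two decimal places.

R$156.55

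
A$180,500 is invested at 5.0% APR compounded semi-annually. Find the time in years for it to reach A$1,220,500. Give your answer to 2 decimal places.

Periodic rate i = 0.05/2 = 0.025.
n = ln(1.2205e+06/180500) / ln(1+0.025) = ln(6.76177) / 0.024693 = 77.4031 half-years
= 77.4031/2 years

38.70 years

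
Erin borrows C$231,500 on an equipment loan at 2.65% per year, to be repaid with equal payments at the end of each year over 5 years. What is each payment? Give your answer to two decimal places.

Annuity-PV factor = 4.625836; PMT = 231500 / 4.625836 = 50,045.0126

C$50,045.01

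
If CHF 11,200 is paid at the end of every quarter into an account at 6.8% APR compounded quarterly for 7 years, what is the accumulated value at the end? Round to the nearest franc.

CHF 397,400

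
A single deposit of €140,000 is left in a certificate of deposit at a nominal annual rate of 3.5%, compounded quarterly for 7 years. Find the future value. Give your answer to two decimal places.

€178,676.47

i = 0.035/4 = 0.00875 per quarter; n = 7·4 = 28.
FV = 140,000 × (1 + 0.00875)^28 = 178,676.4734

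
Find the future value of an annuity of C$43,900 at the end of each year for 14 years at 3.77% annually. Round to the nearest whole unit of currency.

FV = 43900 × [(1+0.0377)^14 − 1] / 0.0377 = 43900 × 18.005969 = 790,462.0317

C$790,462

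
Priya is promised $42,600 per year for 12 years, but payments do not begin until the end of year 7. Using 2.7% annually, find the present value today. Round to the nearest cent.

PV at t=6 (ordinary 12-year annuity): 42600 × a(12|0.027) = 42600 × 10.134644 = 431,735.8361
Discount back 6 years: 431,735.8361 × (1+0.027)^(−6) = 431,735.8361 × 0.852270 = 367,955.6171

$367,955.62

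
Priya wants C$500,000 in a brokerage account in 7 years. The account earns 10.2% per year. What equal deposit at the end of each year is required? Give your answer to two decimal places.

FV-annuity factor = 9.545634; PMT = 500000 / 9.545634 = 52,379.9687

C$52,379.97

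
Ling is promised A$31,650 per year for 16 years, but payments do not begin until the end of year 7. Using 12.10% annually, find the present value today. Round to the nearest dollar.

A$110,615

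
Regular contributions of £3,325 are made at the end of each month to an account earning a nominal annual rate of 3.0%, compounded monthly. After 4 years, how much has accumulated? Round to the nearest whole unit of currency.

i = 0.03/12 = 0.0025 per month; n = 4·12 = 48.
FV = 3325 × [(1+0.0025)^48 − 1] / 0.0025 = 3325 × 50.931208 = 169,346.2680

£169,346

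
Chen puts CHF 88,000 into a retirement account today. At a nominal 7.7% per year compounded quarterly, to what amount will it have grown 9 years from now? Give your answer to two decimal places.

i = 0.077/4 = 0.01925 per quarter; n = 9·4 = 36.
88,000 × (1+0.01925)^36 = 88,000 × 1.986579 = 174,818.9859

CHF 174,818.99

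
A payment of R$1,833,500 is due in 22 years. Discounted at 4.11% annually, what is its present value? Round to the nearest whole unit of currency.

R$755,870

PV = 1,833,500 / (1 + 0.0411)^22 = 1,833,500 / 2.425682 = 755,869.9704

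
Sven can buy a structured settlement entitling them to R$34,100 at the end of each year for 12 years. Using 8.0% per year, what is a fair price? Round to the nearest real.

R$256,980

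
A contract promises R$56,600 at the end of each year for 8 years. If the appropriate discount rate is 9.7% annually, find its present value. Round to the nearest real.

R$305,283

PV = PMT · [1 − (1+i)^(−n)] / i = 56600 · 5.393693 = 305,283.0213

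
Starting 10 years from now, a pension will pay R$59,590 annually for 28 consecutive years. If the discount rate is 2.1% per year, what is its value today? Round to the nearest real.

R$1,038,315

Value one period before first payment (t=9): 59590 × [1 − (1+0.021)^(−28)] / 0.021 = 59590 × 21.008125 = 1,251,874.1880
Discount back 9 years: 1,251,874.1880 × (1+0.021)^(−9) = 1,251,874.1880 × 0.829408 = 1,038,314.7085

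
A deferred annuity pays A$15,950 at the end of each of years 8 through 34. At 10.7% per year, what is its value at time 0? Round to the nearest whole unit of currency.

Value one period before first payment (t=7): 15950 × [1 − (1+0.107)^(−27)] / 0.107 = 15950 × 8.745132 = 139,484.8550
PV₀ = 139,484.8550 / (1+0.107)^7 = 139,484.8550 / 2.037198 = 68,468.9565

A$68,469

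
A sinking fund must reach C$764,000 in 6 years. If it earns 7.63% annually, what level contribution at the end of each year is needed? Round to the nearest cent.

PMT = 764000 / ( [(1+0.0763)^6 − 1] / 0.0763 ) = 764000 / 7.267803 = 105,121.1811

C$105,121.18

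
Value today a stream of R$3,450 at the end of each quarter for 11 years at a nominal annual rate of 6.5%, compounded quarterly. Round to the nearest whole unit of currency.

R$107,850

i = 0.065/4 = 0.01625 per quarter; n = 11·4 = 44.
PV = PMT · [1 − (1+i)^(−n)] / i = 3450 · 31.260819 = 107,849.8258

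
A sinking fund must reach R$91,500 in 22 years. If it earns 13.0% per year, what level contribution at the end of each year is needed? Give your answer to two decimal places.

FV-annuity factor = 105.491006; PMT = 91500 / 105.491006 = 867.3725

R$867.37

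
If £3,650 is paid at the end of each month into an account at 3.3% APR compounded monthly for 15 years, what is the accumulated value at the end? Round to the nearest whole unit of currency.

£848,637

With 12 periods per year: i = 0.00275, n = 180.
FV = PMT · [(1+i)^n − 1] / i = 3650 · 232.503308 = 848,637.0732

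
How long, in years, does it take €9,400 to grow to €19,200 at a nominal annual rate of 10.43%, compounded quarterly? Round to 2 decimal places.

6.94 years

Periodic rate i = 0.1043/4 = 0.026075.
n = ln(19200/9400) / ln(1+0.026075) = ln(2.04255) / 0.025741 = 27.7458 quarters
= 27.7458/4 years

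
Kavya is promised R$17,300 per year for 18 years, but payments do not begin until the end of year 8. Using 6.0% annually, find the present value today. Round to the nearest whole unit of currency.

R$124,577

PV at t=7 (ordinary 18-year annuity): 17300 × a(18|0.06) = 17300 × 10.827603 = 187,317.5402
Discount back 7 years: 187,317.5402 × (1+0.06)^(−7) = 187,317.5402 × 0.665057 = 124,576.8626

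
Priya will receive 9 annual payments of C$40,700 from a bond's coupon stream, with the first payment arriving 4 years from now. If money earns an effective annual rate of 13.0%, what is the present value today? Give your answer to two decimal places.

Value one period before first payment (t=3): 40700 × [1 − (1+0.13)^(−9)] / 0.13 = 40700 × 5.131655 = 208,858.3637
PV₀ = 208,858.3637 / (1+0.13)^3 = 208,858.3637 / 1.442897 = 144,749.3229

C$144,749.32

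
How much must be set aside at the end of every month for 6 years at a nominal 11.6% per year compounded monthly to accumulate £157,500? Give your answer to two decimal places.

£1,523.99

Periodic rate i = 0.116/12 = 0.00966667; n = 6 × 12 = 72 periods.
FV-annuity factor = 103.346992; PMT = 157500 / 103.346992 = 1,523.9921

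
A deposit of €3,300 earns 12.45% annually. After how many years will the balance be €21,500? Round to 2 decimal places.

(1+i)^n = 21500/3300 = 6.51515, so n = ln 6.51515 / ln 1.1245 = 15.9720 years

15.97 years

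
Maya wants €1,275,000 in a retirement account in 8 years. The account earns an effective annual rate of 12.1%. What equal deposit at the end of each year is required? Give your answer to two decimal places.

€103,283.52

FV-annuity factor = 12.344661; PMT = 1.275e+06 / 12.344661 = 103,283.5158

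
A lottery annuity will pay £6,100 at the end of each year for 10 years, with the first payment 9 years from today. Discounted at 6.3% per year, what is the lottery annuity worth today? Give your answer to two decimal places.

£27,151.68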